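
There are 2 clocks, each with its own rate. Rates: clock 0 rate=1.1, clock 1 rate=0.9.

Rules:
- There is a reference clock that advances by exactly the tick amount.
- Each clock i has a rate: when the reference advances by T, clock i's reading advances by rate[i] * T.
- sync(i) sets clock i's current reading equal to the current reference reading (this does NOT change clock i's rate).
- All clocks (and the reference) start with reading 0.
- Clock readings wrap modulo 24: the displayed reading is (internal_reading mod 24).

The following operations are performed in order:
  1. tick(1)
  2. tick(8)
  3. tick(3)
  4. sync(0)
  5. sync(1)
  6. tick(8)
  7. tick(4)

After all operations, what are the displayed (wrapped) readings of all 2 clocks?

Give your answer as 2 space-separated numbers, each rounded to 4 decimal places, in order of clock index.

Answer: 1.2000 22.8000

Derivation:
After op 1 tick(1): ref=1.0000 raw=[1.1000 0.9000]
After op 2 tick(8): ref=9.0000 raw=[9.9000 8.1000]
After op 3 tick(3): ref=12.0000 raw=[13.2000 10.8000]
After op 4 sync(0): ref=12.0000 raw=[12.0000 10.8000]
After op 5 sync(1): ref=12.0000 raw=[12.0000 12.0000]
After op 6 tick(8): ref=20.0000 raw=[20.8000 19.2000]
After op 7 tick(4): ref=24.0000 raw=[25.2000 22.8000]
Wrap final raw readings (mod 24): 25.2000 mod 24 = 1.2000; 22.8000 mod 24 = 22.8000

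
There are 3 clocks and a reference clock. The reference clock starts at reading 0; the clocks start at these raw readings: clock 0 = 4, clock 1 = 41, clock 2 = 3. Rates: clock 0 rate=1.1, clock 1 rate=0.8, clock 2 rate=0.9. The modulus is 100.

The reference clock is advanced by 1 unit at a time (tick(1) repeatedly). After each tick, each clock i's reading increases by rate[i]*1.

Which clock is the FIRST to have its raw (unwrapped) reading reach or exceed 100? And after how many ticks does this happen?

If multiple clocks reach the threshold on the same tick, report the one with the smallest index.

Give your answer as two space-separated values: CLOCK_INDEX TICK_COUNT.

Answer: 1 74

Derivation:
clock 0: start=4, rate=1.1, needs 100-4 = 96; ticks = ceil(96/1.1) = ceil(87.2727) = 88; reading at tick 88 = 4 + 1.1*88 = 100.8000
clock 1: start=41, rate=0.8, needs 100-41 = 59; ticks = ceil(59/0.8) = ceil(73.7500) = 74; reading at tick 74 = 41 + 0.8*74 = 100.2000
clock 2: start=3, rate=0.9, needs 100-3 = 97; ticks = ceil(97/0.9) = ceil(107.7778) = 108; reading at tick 108 = 3 + 0.9*108 = 100.2000
Minimum tick count = 74; winners = [1]; smallest index = 1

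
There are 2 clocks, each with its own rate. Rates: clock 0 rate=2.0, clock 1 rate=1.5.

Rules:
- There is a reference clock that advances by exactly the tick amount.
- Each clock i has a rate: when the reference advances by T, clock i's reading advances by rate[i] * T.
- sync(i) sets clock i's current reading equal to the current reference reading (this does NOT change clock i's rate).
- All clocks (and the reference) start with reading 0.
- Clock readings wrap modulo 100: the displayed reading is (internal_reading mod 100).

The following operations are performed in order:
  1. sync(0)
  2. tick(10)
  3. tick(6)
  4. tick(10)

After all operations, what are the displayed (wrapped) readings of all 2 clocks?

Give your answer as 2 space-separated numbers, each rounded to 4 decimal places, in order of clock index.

After op 1 sync(0): ref=0.0000 raw=[0.0000 0.0000]
After op 2 tick(10): ref=10.0000 raw=[20.0000 15.0000]
After op 3 tick(6): ref=16.0000 raw=[32.0000 24.0000]
After op 4 tick(10): ref=26.0000 raw=[52.0000 39.0000]
Wrap final raw readings (mod 100): 52.0000 mod 100 = 52.0000; 39.0000 mod 100 = 39.0000

Answer: 52.0000 39.0000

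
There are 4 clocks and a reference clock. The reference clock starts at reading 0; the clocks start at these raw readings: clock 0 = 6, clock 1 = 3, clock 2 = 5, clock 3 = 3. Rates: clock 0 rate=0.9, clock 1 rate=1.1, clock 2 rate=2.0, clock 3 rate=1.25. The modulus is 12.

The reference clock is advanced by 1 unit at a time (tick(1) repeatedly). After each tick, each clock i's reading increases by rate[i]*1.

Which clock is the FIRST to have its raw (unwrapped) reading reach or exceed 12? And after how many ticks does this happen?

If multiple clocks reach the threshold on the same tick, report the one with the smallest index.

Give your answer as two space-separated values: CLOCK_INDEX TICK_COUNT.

clock 0: start=6, rate=0.9, needs 12-6 = 6; ticks = ceil(6/0.9) = ceil(6.6667) = 7; reading at tick 7 = 6 + 0.9*7 = 12.3000
clock 1: start=3, rate=1.1, needs 12-3 = 9; ticks = ceil(9/1.1) = ceil(8.1818) = 9; reading at tick 9 = 3 + 1.1*9 = 12.9000
clock 2: start=5, rate=2.0, needs 12-5 = 7; ticks = ceil(7/2.0) = ceil(3.5000) = 4; reading at tick 4 = 5 + 2.0*4 = 13.0000
clock 3: start=3, rate=1.25, needs 12-3 = 9; ticks = ceil(9/1.25) = ceil(7.2000) = 8; reading at tick 8 = 3 + 1.25*8 = 13.0000
Minimum tick count = 4; winners = [2]; smallest index = 2

Answer: 2 4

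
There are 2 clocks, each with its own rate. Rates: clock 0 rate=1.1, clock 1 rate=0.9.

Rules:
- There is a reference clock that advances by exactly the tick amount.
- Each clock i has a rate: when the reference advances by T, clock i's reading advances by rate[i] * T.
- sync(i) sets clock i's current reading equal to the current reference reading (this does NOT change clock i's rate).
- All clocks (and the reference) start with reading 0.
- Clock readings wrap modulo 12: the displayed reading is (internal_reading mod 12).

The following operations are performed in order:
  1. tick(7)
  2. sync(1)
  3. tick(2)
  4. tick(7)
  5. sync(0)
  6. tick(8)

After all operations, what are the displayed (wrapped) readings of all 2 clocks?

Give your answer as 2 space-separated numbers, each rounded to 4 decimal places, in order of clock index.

After op 1 tick(7): ref=7.0000 raw=[7.7000 6.3000]
After op 2 sync(1): ref=7.0000 raw=[7.7000 7.0000]
After op 3 tick(2): ref=9.0000 raw=[9.9000 8.8000]
After op 4 tick(7): ref=16.0000 raw=[17.6000 15.1000]
After op 5 sync(0): ref=16.0000 raw=[16.0000 15.1000]
After op 6 tick(8): ref=24.0000 raw=[24.8000 22.3000]
Wrap final raw readings (mod 12): 24.8000 mod 12 = 0.8000; 22.3000 mod 12 = 10.3000

Answer: 0.8000 10.3000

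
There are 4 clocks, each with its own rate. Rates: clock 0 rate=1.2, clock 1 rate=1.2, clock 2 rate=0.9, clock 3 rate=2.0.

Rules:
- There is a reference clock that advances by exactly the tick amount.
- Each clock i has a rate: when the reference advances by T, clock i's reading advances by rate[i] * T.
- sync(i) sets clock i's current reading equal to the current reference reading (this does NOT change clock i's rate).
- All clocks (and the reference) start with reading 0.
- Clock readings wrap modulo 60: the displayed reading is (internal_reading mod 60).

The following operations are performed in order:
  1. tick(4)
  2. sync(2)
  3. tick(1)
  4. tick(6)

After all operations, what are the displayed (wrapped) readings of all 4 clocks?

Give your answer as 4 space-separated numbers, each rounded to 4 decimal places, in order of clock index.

After op 1 tick(4): ref=4.0000 raw=[4.8000 4.8000 3.6000 8.0000]
After op 2 sync(2): ref=4.0000 raw=[4.8000 4.8000 4.0000 8.0000]
After op 3 tick(1): ref=5.0000 raw=[6.0000 6.0000 4.9000 10.0000]
After op 4 tick(6): ref=11.0000 raw=[13.2000 13.2000 10.3000 22.0000]
Wrap final raw readings (mod 60): 13.2000 mod 60 = 13.2000; 13.2000 mod 60 = 13.2000; 10.3000 mod 60 = 10.3000; 22.0000 mod 60 = 22.0000

Answer: 13.2000 13.2000 10.3000 22.0000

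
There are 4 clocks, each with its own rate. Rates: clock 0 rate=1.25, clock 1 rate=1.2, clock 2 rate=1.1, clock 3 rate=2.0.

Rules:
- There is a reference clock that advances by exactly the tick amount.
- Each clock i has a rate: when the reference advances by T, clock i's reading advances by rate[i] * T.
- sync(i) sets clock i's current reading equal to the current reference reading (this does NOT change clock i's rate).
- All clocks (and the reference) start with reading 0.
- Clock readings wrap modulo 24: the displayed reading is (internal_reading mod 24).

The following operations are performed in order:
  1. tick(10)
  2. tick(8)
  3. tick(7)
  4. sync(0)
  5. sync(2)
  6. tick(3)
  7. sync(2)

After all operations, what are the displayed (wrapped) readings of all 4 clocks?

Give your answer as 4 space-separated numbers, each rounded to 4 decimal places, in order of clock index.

Answer: 4.7500 9.6000 4.0000 8.0000

Derivation:
After op 1 tick(10): ref=10.0000 raw=[12.5000 12.0000 11.0000 20.0000]
After op 2 tick(8): ref=18.0000 raw=[22.5000 21.6000 19.8000 36.0000]
After op 3 tick(7): ref=25.0000 raw=[31.2500 30.0000 27.5000 50.0000]
After op 4 sync(0): ref=25.0000 raw=[25.0000 30.0000 27.5000 50.0000]
After op 5 sync(2): ref=25.0000 raw=[25.0000 30.0000 25.0000 50.0000]
After op 6 tick(3): ref=28.0000 raw=[28.7500 33.6000 28.3000 56.0000]
After op 7 sync(2): ref=28.0000 raw=[28.7500 33.6000 28.0000 56.0000]
Wrap final raw readings (mod 24): 28.7500 mod 24 = 4.7500; 33.6000 mod 24 = 9.6000; 28.0000 mod 24 = 4.0000; 56.0000 mod 24 = 8.0000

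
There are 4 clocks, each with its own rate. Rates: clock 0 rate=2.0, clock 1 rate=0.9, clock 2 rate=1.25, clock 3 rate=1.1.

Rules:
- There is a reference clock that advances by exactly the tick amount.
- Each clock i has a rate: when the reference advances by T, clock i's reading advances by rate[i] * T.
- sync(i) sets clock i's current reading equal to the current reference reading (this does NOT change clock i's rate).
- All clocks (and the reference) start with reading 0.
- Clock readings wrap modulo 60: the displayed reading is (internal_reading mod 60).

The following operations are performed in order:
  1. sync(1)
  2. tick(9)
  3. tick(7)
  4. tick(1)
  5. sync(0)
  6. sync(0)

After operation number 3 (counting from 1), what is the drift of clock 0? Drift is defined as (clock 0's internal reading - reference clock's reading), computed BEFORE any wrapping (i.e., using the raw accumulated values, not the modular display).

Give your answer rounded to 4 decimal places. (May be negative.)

After op 1 sync(1): ref=0.0000 raw=[0.0000 0.0000 0.0000 0.0000]
After op 2 tick(9): ref=9.0000 raw=[18.0000 8.1000 11.2500 9.9000]
After op 3 tick(7): ref=16.0000 raw=[32.0000 14.4000 20.0000 17.6000]
Drift of clock 0 after op 3: 32.0000 - 16.0000 = 16.0000

Answer: 16.0000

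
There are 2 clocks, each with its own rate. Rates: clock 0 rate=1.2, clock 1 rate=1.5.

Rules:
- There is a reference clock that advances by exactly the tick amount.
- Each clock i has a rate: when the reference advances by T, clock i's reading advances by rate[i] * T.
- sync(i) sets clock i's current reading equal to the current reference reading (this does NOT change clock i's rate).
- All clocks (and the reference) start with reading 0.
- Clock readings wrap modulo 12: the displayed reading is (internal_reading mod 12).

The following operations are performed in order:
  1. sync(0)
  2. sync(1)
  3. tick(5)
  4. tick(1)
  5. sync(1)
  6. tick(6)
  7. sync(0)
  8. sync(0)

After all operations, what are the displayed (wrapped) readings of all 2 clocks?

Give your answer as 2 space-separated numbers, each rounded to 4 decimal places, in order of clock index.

Answer: 0.0000 3.0000

Derivation:
After op 1 sync(0): ref=0.0000 raw=[0.0000 0.0000]
After op 2 sync(1): ref=0.0000 raw=[0.0000 0.0000]
After op 3 tick(5): ref=5.0000 raw=[6.0000 7.5000]
After op 4 tick(1): ref=6.0000 raw=[7.2000 9.0000]
After op 5 sync(1): ref=6.0000 raw=[7.2000 6.0000]
After op 6 tick(6): ref=12.0000 raw=[14.4000 15.0000]
After op 7 sync(0): ref=12.0000 raw=[12.0000 15.0000]
After op 8 sync(0): ref=12.0000 raw=[12.0000 15.0000]
Wrap final raw readings (mod 12): 12.0000 mod 12 = 0.0000; 15.0000 mod 12 = 3.0000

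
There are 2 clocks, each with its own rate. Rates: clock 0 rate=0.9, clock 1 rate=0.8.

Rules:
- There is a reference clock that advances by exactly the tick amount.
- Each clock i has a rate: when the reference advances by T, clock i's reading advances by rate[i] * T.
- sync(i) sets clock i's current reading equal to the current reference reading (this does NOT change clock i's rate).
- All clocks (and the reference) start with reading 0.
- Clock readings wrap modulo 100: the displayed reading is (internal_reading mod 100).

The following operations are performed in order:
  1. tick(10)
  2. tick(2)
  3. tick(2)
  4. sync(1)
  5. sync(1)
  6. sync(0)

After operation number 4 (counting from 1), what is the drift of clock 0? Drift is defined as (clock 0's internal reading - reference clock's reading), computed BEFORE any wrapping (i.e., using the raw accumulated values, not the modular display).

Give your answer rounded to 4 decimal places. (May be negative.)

Answer: -1.4000

Derivation:
After op 1 tick(10): ref=10.0000 raw=[9.0000 8.0000]
After op 2 tick(2): ref=12.0000 raw=[10.8000 9.6000]
After op 3 tick(2): ref=14.0000 raw=[12.6000 11.2000]
After op 4 sync(1): ref=14.0000 raw=[12.6000 14.0000]
Drift of clock 0 after op 4: 12.6000 - 14.0000 = -1.4000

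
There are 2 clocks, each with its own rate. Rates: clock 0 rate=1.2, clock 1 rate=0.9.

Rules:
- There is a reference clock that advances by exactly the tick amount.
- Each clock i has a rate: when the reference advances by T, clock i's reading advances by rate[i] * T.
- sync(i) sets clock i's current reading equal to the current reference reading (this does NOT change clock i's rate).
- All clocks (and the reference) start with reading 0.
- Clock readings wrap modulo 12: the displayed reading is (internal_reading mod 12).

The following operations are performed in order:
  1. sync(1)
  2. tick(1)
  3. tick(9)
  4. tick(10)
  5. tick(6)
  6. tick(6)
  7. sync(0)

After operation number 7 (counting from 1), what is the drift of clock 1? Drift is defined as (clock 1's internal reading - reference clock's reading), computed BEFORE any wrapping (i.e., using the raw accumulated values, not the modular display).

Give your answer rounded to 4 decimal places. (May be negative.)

After op 1 sync(1): ref=0.0000 raw=[0.0000 0.0000]
After op 2 tick(1): ref=1.0000 raw=[1.2000 0.9000]
After op 3 tick(9): ref=10.0000 raw=[12.0000 9.0000]
After op 4 tick(10): ref=20.0000 raw=[24.0000 18.0000]
After op 5 tick(6): ref=26.0000 raw=[31.2000 23.4000]
After op 6 tick(6): ref=32.0000 raw=[38.4000 28.8000]
After op 7 sync(0): ref=32.0000 raw=[32.0000 28.8000]
Drift of clock 1 after op 7: 28.8000 - 32.0000 = -3.2000

Answer: -3.2000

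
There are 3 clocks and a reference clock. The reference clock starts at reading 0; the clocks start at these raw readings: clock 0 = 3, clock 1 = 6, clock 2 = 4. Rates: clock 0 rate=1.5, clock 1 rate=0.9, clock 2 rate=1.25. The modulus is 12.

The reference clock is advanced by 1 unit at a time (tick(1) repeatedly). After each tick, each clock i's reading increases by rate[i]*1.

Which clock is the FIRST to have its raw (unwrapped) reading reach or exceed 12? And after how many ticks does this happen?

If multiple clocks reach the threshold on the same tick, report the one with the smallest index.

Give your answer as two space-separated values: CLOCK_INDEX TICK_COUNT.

Answer: 0 6

Derivation:
clock 0: start=3, rate=1.5, needs 12-3 = 9; ticks = ceil(9/1.5) = ceil(6.0000) = 6; reading at tick 6 = 3 + 1.5*6 = 12.0000
clock 1: start=6, rate=0.9, needs 12-6 = 6; ticks = ceil(6/0.9) = ceil(6.6667) = 7; reading at tick 7 = 6 + 0.9*7 = 12.3000
clock 2: start=4, rate=1.25, needs 12-4 = 8; ticks = ceil(8/1.25) = ceil(6.4000) = 7; reading at tick 7 = 4 + 1.25*7 = 12.7500
Minimum tick count = 6; winners = [0]; smallest index = 0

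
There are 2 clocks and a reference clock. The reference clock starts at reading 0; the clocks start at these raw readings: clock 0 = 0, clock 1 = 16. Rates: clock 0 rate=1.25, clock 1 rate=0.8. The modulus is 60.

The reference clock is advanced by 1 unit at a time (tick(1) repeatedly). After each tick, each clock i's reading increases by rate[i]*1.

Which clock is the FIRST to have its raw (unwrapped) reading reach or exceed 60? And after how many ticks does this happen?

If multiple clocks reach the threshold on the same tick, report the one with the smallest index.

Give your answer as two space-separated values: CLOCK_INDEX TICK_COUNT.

Answer: 0 48

Derivation:
clock 0: start=0, rate=1.25, needs 60-0 = 60; ticks = ceil(60/1.25) = ceil(48.0000) = 48; reading at tick 48 = 0 + 1.25*48 = 60.0000
clock 1: start=16, rate=0.8, needs 60-16 = 44; ticks = ceil(44/0.8) = ceil(55.0000) = 55; reading at tick 55 = 16 + 0.8*55 = 60.0000
Minimum tick count = 48; winners = [0]; smallest index = 0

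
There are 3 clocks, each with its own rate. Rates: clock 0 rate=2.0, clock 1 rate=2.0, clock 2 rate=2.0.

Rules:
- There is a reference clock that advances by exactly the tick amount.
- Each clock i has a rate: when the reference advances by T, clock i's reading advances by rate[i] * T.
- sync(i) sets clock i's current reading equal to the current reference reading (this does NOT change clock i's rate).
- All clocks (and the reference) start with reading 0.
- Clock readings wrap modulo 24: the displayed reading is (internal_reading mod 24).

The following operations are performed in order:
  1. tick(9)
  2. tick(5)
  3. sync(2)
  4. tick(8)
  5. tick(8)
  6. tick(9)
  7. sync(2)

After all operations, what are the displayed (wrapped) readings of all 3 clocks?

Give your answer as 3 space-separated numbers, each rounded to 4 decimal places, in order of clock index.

Answer: 6.0000 6.0000 15.0000

Derivation:
After op 1 tick(9): ref=9.0000 raw=[18.0000 18.0000 18.0000]
After op 2 tick(5): ref=14.0000 raw=[28.0000 28.0000 28.0000]
After op 3 sync(2): ref=14.0000 raw=[28.0000 28.0000 14.0000]
After op 4 tick(8): ref=22.0000 raw=[44.0000 44.0000 30.0000]
After op 5 tick(8): ref=30.0000 raw=[60.0000 60.0000 46.0000]
After op 6 tick(9): ref=39.0000 raw=[78.0000 78.0000 64.0000]
After op 7 sync(2): ref=39.0000 raw=[78.0000 78.0000 39.0000]
Wrap final raw readings (mod 24): 78.0000 mod 24 = 6.0000; 78.0000 mod 24 = 6.0000; 39.0000 mod 24 = 15.0000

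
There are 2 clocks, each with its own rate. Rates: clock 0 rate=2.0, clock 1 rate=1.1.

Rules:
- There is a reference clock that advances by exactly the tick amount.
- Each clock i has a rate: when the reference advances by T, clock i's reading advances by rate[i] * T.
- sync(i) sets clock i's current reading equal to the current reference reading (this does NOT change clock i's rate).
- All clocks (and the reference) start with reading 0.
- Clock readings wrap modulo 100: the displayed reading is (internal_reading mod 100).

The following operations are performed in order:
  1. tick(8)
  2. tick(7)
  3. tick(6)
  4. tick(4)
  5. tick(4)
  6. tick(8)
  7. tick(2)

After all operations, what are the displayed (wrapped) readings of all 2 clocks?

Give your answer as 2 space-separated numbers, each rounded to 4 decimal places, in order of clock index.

Answer: 78.0000 42.9000

Derivation:
After op 1 tick(8): ref=8.0000 raw=[16.0000 8.8000]
After op 2 tick(7): ref=15.0000 raw=[30.0000 16.5000]
After op 3 tick(6): ref=21.0000 raw=[42.0000 23.1000]
After op 4 tick(4): ref=25.0000 raw=[50.0000 27.5000]
After op 5 tick(4): ref=29.0000 raw=[58.0000 31.9000]
After op 6 tick(8): ref=37.0000 raw=[74.0000 40.7000]
After op 7 tick(2): ref=39.0000 raw=[78.0000 42.9000]
Wrap final raw readings (mod 100): 78.0000 mod 100 = 78.0000; 42.9000 mod 100 = 42.9000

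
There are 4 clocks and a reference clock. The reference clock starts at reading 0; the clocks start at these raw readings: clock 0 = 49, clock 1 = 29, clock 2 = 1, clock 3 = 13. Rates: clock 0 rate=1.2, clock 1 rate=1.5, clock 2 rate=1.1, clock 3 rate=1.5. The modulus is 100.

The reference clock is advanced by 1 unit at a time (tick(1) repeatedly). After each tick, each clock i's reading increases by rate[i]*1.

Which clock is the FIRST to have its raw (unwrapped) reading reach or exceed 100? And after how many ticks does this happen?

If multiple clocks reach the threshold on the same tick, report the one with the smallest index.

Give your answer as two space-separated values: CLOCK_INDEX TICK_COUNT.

Answer: 0 43

Derivation:
clock 0: start=49, rate=1.2, needs 100-49 = 51; ticks = ceil(51/1.2) = ceil(42.5000) = 43; reading at tick 43 = 49 + 1.2*43 = 100.6000
clock 1: start=29, rate=1.5, needs 100-29 = 71; ticks = ceil(71/1.5) = ceil(47.3333) = 48; reading at tick 48 = 29 + 1.5*48 = 101.0000
clock 2: start=1, rate=1.1, needs 100-1 = 99; ticks = ceil(99/1.1) = ceil(90.0000) = 90; reading at tick 90 = 1 + 1.1*90 = 100.0000
clock 3: start=13, rate=1.5, needs 100-13 = 87; ticks = ceil(87/1.5) = ceil(58.0000) = 58; reading at tick 58 = 13 + 1.5*58 = 100.0000
Minimum tick count = 43; winners = [0]; smallest index = 0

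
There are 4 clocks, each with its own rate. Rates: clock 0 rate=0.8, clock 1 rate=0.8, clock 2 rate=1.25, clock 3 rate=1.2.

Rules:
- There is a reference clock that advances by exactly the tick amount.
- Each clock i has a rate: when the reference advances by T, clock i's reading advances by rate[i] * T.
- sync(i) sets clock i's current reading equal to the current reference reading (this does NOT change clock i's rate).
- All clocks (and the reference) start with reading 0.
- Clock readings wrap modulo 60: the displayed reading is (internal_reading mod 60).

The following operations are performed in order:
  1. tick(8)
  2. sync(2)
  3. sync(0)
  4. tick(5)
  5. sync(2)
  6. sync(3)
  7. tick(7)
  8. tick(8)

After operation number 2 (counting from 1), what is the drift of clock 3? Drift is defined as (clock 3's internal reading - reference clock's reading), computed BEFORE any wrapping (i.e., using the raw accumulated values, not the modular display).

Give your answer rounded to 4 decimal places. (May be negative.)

Answer: 1.6000

Derivation:
After op 1 tick(8): ref=8.0000 raw=[6.4000 6.4000 10.0000 9.6000]
After op 2 sync(2): ref=8.0000 raw=[6.4000 6.4000 8.0000 9.6000]
Drift of clock 3 after op 2: 9.6000 - 8.0000 = 1.6000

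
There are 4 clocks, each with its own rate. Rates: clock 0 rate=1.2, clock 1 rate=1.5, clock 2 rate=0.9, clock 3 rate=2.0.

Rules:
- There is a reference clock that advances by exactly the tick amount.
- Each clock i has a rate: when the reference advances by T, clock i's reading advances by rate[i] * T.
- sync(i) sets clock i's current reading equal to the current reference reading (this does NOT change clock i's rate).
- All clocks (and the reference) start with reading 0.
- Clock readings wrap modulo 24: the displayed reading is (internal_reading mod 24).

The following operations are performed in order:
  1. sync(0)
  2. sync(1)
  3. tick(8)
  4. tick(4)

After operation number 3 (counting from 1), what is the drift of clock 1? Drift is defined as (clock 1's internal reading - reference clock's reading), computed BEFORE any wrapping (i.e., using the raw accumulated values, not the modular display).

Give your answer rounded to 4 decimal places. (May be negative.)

After op 1 sync(0): ref=0.0000 raw=[0.0000 0.0000 0.0000 0.0000]
After op 2 sync(1): ref=0.0000 raw=[0.0000 0.0000 0.0000 0.0000]
After op 3 tick(8): ref=8.0000 raw=[9.6000 12.0000 7.2000 16.0000]
Drift of clock 1 after op 3: 12.0000 - 8.0000 = 4.0000

Answer: 4.0000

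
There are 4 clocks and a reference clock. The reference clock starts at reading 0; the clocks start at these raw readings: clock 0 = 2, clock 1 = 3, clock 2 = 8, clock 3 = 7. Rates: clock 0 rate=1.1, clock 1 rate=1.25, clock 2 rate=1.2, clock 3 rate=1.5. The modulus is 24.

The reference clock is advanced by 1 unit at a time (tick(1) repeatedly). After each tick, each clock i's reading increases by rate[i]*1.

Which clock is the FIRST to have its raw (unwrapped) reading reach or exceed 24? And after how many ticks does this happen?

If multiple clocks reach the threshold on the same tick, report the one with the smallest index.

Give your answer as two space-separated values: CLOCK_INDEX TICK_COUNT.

Answer: 3 12

Derivation:
clock 0: start=2, rate=1.1, needs 24-2 = 22; ticks = ceil(22/1.1) = ceil(20.0000) = 20; reading at tick 20 = 2 + 1.1*20 = 24.0000
clock 1: start=3, rate=1.25, needs 24-3 = 21; ticks = ceil(21/1.25) = ceil(16.8000) = 17; reading at tick 17 = 3 + 1.25*17 = 24.2500
clock 2: start=8, rate=1.2, needs 24-8 = 16; ticks = ceil(16/1.2) = ceil(13.3333) = 14; reading at tick 14 = 8 + 1.2*14 = 24.8000
clock 3: start=7, rate=1.5, needs 24-7 = 17; ticks = ceil(17/1.5) = ceil(11.3333) = 12; reading at tick 12 = 7 + 1.5*12 = 25.0000
Minimum tick count = 12; winners = [3]; smallest index = 3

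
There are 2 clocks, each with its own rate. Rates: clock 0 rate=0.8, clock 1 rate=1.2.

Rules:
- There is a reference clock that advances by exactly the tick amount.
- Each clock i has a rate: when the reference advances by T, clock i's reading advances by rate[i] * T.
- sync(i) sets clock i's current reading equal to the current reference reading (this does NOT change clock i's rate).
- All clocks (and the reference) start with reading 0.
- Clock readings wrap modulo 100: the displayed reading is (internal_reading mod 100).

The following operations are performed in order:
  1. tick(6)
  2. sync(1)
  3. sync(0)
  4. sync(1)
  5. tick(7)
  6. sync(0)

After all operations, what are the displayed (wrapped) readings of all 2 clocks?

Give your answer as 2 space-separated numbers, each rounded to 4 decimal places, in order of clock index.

Answer: 13.0000 14.4000

Derivation:
After op 1 tick(6): ref=6.0000 raw=[4.8000 7.2000]
After op 2 sync(1): ref=6.0000 raw=[4.8000 6.0000]
After op 3 sync(0): ref=6.0000 raw=[6.0000 6.0000]
After op 4 sync(1): ref=6.0000 raw=[6.0000 6.0000]
After op 5 tick(7): ref=13.0000 raw=[11.6000 14.4000]
After op 6 sync(0): ref=13.0000 raw=[13.0000 14.4000]
Wrap final raw readings (mod 100): 13.0000 mod 100 = 13.0000; 14.4000 mod 100 = 14.4000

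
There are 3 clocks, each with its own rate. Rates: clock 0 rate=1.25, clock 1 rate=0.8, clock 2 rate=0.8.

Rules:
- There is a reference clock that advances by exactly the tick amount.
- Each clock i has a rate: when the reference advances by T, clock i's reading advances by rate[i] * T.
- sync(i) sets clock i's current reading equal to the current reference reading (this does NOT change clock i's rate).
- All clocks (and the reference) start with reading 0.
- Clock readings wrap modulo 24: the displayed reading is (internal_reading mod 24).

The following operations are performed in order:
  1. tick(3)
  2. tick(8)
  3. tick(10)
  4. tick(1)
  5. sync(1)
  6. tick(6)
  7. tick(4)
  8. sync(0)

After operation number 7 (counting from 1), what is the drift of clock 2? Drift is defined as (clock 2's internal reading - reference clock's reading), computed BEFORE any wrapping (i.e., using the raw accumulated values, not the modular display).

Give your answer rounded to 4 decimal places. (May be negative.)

After op 1 tick(3): ref=3.0000 raw=[3.7500 2.4000 2.4000]
After op 2 tick(8): ref=11.0000 raw=[13.7500 8.8000 8.8000]
After op 3 tick(10): ref=21.0000 raw=[26.2500 16.8000 16.8000]
After op 4 tick(1): ref=22.0000 raw=[27.5000 17.6000 17.6000]
After op 5 sync(1): ref=22.0000 raw=[27.5000 22.0000 17.6000]
After op 6 tick(6): ref=28.0000 raw=[35.0000 26.8000 22.4000]
After op 7 tick(4): ref=32.0000 raw=[40.0000 30.0000 25.6000]
Drift of clock 2 after op 7: 25.6000 - 32.0000 = -6.4000

Answer: -6.4000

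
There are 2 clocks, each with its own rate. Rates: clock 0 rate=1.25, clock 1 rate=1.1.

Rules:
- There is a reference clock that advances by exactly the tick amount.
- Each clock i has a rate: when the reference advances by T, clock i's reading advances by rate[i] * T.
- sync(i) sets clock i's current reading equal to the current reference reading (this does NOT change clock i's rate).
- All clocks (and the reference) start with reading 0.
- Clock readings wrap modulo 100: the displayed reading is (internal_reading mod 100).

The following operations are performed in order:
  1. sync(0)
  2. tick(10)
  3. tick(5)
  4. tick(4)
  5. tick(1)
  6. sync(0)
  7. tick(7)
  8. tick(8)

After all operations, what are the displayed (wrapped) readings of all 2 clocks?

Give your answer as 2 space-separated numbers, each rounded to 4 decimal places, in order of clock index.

Answer: 38.7500 38.5000

Derivation:
After op 1 sync(0): ref=0.0000 raw=[0.0000 0.0000]
After op 2 tick(10): ref=10.0000 raw=[12.5000 11.0000]
After op 3 tick(5): ref=15.0000 raw=[18.7500 16.5000]
After op 4 tick(4): ref=19.0000 raw=[23.7500 20.9000]
After op 5 tick(1): ref=20.0000 raw=[25.0000 22.0000]
After op 6 sync(0): ref=20.0000 raw=[20.0000 22.0000]
After op 7 tick(7): ref=27.0000 raw=[28.7500 29.7000]
After op 8 tick(8): ref=35.0000 raw=[38.7500 38.5000]
Wrap final raw readings (mod 100): 38.7500 mod 100 = 38.7500; 38.5000 mod 100 = 38.5000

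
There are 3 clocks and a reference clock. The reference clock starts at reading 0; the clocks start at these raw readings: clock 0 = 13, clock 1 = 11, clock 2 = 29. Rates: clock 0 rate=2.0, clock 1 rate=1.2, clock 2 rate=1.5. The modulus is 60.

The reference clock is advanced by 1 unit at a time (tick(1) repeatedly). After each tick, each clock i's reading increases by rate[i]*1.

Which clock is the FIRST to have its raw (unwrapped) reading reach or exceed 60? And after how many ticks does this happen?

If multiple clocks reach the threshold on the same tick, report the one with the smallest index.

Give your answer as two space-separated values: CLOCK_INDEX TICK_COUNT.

clock 0: start=13, rate=2.0, needs 60-13 = 47; ticks = ceil(47/2.0) = ceil(23.5000) = 24; reading at tick 24 = 13 + 2.0*24 = 61.0000
clock 1: start=11, rate=1.2, needs 60-11 = 49; ticks = ceil(49/1.2) = ceil(40.8333) = 41; reading at tick 41 = 11 + 1.2*41 = 60.2000
clock 2: start=29, rate=1.5, needs 60-29 = 31; ticks = ceil(31/1.5) = ceil(20.6667) = 21; reading at tick 21 = 29 + 1.5*21 = 60.5000
Minimum tick count = 21; winners = [2]; smallest index = 2

Answer: 2 21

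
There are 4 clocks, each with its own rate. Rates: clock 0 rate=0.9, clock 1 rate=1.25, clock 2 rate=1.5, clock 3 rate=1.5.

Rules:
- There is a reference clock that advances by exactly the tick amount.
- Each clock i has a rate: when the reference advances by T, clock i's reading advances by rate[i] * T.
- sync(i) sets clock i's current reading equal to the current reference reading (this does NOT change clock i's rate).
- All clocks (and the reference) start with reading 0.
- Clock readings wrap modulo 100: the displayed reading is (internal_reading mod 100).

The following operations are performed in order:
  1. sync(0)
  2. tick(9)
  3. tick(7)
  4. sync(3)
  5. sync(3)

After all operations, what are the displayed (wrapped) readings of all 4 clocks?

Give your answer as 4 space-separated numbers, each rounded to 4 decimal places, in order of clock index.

Answer: 14.4000 20.0000 24.0000 16.0000

Derivation:
After op 1 sync(0): ref=0.0000 raw=[0.0000 0.0000 0.0000 0.0000]
After op 2 tick(9): ref=9.0000 raw=[8.1000 11.2500 13.5000 13.5000]
After op 3 tick(7): ref=16.0000 raw=[14.4000 20.0000 24.0000 24.0000]
After op 4 sync(3): ref=16.0000 raw=[14.4000 20.0000 24.0000 16.0000]
After op 5 sync(3): ref=16.0000 raw=[14.4000 20.0000 24.0000 16.0000]
Wrap final raw readings (mod 100): 14.4000 mod 100 = 14.4000; 20.0000 mod 100 = 20.0000; 24.0000 mod 100 = 24.0000; 16.0000 mod 100 = 16.0000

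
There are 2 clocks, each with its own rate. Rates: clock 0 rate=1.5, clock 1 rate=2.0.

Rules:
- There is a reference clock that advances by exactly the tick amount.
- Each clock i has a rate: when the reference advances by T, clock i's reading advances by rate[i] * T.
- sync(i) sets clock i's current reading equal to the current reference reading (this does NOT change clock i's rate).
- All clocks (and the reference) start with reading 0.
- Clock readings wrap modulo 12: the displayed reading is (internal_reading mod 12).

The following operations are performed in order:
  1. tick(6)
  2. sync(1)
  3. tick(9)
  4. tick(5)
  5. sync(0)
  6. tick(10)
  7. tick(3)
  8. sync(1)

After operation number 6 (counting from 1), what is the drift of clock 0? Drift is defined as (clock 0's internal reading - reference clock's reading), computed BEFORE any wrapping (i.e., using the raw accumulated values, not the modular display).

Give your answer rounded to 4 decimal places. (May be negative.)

After op 1 tick(6): ref=6.0000 raw=[9.0000 12.0000]
After op 2 sync(1): ref=6.0000 raw=[9.0000 6.0000]
After op 3 tick(9): ref=15.0000 raw=[22.5000 24.0000]
After op 4 tick(5): ref=20.0000 raw=[30.0000 34.0000]
After op 5 sync(0): ref=20.0000 raw=[20.0000 34.0000]
After op 6 tick(10): ref=30.0000 raw=[35.0000 54.0000]
Drift of clock 0 after op 6: 35.0000 - 30.0000 = 5.0000

Answer: 5.0000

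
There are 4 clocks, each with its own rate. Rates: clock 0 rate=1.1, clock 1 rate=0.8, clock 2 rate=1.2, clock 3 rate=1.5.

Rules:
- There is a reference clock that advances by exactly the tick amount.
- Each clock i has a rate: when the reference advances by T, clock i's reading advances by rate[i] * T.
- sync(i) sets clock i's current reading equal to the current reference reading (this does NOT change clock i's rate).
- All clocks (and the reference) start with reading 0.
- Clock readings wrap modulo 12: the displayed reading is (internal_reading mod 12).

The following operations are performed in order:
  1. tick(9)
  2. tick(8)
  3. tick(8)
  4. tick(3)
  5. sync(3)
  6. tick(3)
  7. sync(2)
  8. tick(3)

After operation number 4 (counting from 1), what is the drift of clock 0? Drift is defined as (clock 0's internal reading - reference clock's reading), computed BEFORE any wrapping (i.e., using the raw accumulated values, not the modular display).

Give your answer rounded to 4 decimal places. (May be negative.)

Answer: 2.8000

Derivation:
After op 1 tick(9): ref=9.0000 raw=[9.9000 7.2000 10.8000 13.5000]
After op 2 tick(8): ref=17.0000 raw=[18.7000 13.6000 20.4000 25.5000]
After op 3 tick(8): ref=25.0000 raw=[27.5000 20.0000 30.0000 37.5000]
After op 4 tick(3): ref=28.0000 raw=[30.8000 22.4000 33.6000 42.0000]
Drift of clock 0 after op 4: 30.8000 - 28.0000 = 2.8000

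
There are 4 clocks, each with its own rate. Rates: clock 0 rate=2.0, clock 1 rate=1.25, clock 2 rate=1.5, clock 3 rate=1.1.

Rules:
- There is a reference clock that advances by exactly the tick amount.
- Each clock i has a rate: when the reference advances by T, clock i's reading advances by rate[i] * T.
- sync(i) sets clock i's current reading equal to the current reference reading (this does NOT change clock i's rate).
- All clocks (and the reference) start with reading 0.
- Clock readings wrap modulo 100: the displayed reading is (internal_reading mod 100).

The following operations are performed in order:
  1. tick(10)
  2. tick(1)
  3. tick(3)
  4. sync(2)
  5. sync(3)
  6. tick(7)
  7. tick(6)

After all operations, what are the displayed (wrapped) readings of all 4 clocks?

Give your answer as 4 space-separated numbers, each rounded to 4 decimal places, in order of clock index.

Answer: 54.0000 33.7500 33.5000 28.3000

Derivation:
After op 1 tick(10): ref=10.0000 raw=[20.0000 12.5000 15.0000 11.0000]
After op 2 tick(1): ref=11.0000 raw=[22.0000 13.7500 16.5000 12.1000]
After op 3 tick(3): ref=14.0000 raw=[28.0000 17.5000 21.0000 15.4000]
After op 4 sync(2): ref=14.0000 raw=[28.0000 17.5000 14.0000 15.4000]
After op 5 sync(3): ref=14.0000 raw=[28.0000 17.5000 14.0000 14.0000]
After op 6 tick(7): ref=21.0000 raw=[42.0000 26.2500 24.5000 21.7000]
After op 7 tick(6): ref=27.0000 raw=[54.0000 33.7500 33.5000 28.3000]
Wrap final raw readings (mod 100): 54.0000 mod 100 = 54.0000; 33.7500 mod 100 = 33.7500; 33.5000 mod 100 = 33.5000; 28.3000 mod 100 = 28.3000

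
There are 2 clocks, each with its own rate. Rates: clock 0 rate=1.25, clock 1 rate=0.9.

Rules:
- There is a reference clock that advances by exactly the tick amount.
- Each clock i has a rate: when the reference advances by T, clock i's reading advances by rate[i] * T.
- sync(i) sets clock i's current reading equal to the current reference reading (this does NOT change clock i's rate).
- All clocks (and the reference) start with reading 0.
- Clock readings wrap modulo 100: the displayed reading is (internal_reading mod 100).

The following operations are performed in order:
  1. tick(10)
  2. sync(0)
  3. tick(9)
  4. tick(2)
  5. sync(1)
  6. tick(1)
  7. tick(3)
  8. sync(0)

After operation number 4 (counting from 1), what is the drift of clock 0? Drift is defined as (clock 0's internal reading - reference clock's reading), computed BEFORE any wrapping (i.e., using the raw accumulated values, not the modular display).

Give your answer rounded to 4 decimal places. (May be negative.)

After op 1 tick(10): ref=10.0000 raw=[12.5000 9.0000]
After op 2 sync(0): ref=10.0000 raw=[10.0000 9.0000]
After op 3 tick(9): ref=19.0000 raw=[21.2500 17.1000]
After op 4 tick(2): ref=21.0000 raw=[23.7500 18.9000]
Drift of clock 0 after op 4: 23.7500 - 21.0000 = 2.7500

Answer: 2.7500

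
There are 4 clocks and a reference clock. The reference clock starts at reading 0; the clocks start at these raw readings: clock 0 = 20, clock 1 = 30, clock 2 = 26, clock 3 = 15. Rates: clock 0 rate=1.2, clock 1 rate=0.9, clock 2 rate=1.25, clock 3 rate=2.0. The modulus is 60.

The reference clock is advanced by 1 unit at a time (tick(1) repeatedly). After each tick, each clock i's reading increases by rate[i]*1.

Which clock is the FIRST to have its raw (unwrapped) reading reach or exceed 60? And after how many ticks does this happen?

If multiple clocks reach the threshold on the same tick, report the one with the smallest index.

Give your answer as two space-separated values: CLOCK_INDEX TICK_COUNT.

Answer: 3 23

Derivation:
clock 0: start=20, rate=1.2, needs 60-20 = 40; ticks = ceil(40/1.2) = ceil(33.3333) = 34; reading at tick 34 = 20 + 1.2*34 = 60.8000
clock 1: start=30, rate=0.9, needs 60-30 = 30; ticks = ceil(30/0.9) = ceil(33.3333) = 34; reading at tick 34 = 30 + 0.9*34 = 60.6000
clock 2: start=26, rate=1.25, needs 60-26 = 34; ticks = ceil(34/1.25) = ceil(27.2000) = 28; reading at tick 28 = 26 + 1.25*28 = 61.0000
clock 3: start=15, rate=2.0, needs 60-15 = 45; ticks = ceil(45/2.0) = ceil(22.5000) = 23; reading at tick 23 = 15 + 2.0*23 = 61.0000
Minimum tick count = 23; winners = [3]; smallest index = 3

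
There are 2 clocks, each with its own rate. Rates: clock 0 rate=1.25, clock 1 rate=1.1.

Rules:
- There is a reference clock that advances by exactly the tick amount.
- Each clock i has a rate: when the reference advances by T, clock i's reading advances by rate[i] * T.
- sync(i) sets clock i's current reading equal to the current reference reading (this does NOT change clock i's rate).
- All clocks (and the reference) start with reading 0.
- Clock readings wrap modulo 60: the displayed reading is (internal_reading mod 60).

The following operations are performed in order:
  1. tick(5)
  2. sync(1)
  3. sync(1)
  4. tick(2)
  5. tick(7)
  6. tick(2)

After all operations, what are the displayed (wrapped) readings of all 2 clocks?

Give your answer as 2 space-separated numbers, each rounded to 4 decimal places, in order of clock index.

After op 1 tick(5): ref=5.0000 raw=[6.2500 5.5000]
After op 2 sync(1): ref=5.0000 raw=[6.2500 5.0000]
After op 3 sync(1): ref=5.0000 raw=[6.2500 5.0000]
After op 4 tick(2): ref=7.0000 raw=[8.7500 7.2000]
After op 5 tick(7): ref=14.0000 raw=[17.5000 14.9000]
After op 6 tick(2): ref=16.0000 raw=[20.0000 17.1000]
Wrap final raw readings (mod 60): 20.0000 mod 60 = 20.0000; 17.1000 mod 60 = 17.1000

Answer: 20.0000 17.1000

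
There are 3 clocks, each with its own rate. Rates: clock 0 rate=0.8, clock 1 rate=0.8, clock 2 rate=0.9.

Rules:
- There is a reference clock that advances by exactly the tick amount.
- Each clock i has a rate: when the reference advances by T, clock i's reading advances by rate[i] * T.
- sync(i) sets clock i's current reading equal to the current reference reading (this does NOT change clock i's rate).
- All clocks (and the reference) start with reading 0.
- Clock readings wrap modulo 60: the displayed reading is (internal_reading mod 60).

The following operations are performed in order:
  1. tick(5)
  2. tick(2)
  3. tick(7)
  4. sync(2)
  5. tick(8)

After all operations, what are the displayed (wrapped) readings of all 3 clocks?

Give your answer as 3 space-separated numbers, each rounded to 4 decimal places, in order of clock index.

After op 1 tick(5): ref=5.0000 raw=[4.0000 4.0000 4.5000]
After op 2 tick(2): ref=7.0000 raw=[5.6000 5.6000 6.3000]
After op 3 tick(7): ref=14.0000 raw=[11.2000 11.2000 12.6000]
After op 4 sync(2): ref=14.0000 raw=[11.2000 11.2000 14.0000]
After op 5 tick(8): ref=22.0000 raw=[17.6000 17.6000 21.2000]
Wrap final raw readings (mod 60): 17.6000 mod 60 = 17.6000; 17.6000 mod 60 = 17.6000; 21.2000 mod 60 = 21.2000

Answer: 17.6000 17.6000 21.2000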